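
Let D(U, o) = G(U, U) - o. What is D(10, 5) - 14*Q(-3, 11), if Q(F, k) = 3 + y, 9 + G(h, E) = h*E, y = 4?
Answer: -12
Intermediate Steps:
G(h, E) = -9 + E*h (G(h, E) = -9 + h*E = -9 + E*h)
D(U, o) = -9 + U² - o (D(U, o) = (-9 + U*U) - o = (-9 + U²) - o = -9 + U² - o)
Q(F, k) = 7 (Q(F, k) = 3 + 4 = 7)
D(10, 5) - 14*Q(-3, 11) = (-9 + 10² - 1*5) - 14*7 = (-9 + 100 - 5) - 98 = 86 - 98 = -12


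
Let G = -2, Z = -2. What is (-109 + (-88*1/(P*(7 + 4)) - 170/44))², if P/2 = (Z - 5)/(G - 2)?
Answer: 314459289/23716 ≈ 13259.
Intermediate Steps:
P = 7/2 (P = 2*((-2 - 5)/(-2 - 2)) = 2*(-7/(-4)) = 2*(-7*(-¼)) = 2*(7/4) = 7/2 ≈ 3.5000)
(-109 + (-88*1/(P*(7 + 4)) - 170/44))² = (-109 + (-88*2/(7*(7 + 4)) - 170/44))² = (-109 + (-88/((7/2)*11) - 170*1/44))² = (-109 + (-88/77/2 - 85/22))² = (-109 + (-88*2/77 - 85/22))² = (-109 + (-16/7 - 85/22))² = (-109 - 947/154)² = (-17733/154)² = 314459289/23716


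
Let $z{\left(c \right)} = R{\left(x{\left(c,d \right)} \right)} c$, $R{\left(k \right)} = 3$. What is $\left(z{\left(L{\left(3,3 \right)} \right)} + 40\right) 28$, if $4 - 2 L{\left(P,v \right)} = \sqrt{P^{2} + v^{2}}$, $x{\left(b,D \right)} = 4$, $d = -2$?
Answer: $1288 - 126 \sqrt{2} \approx 1109.8$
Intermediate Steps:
$L{\left(P,v \right)} = 2 - \frac{\sqrt{P^{2} + v^{2}}}{2}$
$z{\left(c \right)} = 3 c$
$\left(z{\left(L{\left(3,3 \right)} \right)} + 40\right) 28 = \left(3 \left(2 - \frac{\sqrt{3^{2} + 3^{2}}}{2}\right) + 40\right) 28 = \left(3 \left(2 - \frac{\sqrt{9 + 9}}{2}\right) + 40\right) 28 = \left(3 \left(2 - \frac{\sqrt{18}}{2}\right) + 40\right) 28 = \left(3 \left(2 - \frac{3 \sqrt{2}}{2}\right) + 40\right) 28 = \left(\left(6 - \frac{9 \sqrt{2}}{2}\right) + 40\right) 28 = \left(46 - \frac{9 \sqrt{2}}{2}\right) 28 = 1288 - 126 \sqrt{2}$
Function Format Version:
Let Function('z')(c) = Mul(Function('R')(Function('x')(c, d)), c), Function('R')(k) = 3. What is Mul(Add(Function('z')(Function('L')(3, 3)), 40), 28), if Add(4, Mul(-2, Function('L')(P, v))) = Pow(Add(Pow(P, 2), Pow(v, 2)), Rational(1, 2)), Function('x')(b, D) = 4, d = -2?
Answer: Add(1288, Mul(-126, Pow(2, Rational(1, 2)))) ≈ 1109.8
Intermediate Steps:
Function('L')(P, v) = Add(2, Mul(Rational(-1, 2), Pow(Add(Pow(P, 2), Pow(v, 2)), Rational(1, 2))))
Function('z')(c) = Mul(3, c)
Mul(Add(Function('z')(Function('L')(3, 3)), 40), 28) = Mul(Add(Mul(3, Add(2, Mul(Rational(-1, 2), Pow(Add(Pow(3, 2), Pow(3, 2)), Rational(1, 2))))), 40), 28) = Mul(Add(Mul(3, Add(2, Mul(Rational(-1, 2), Pow(Add(9, 9), Rational(1, 2))))), 40), 28) = Mul(Add(Mul(3, Add(2, Mul(Rational(-1, 2), Pow(18, Rational(1, 2))))), 40), 28) = Mul(Add(Mul(3, Add(2, Mul(Rational(-1, 2), Mul(3, Pow(2, Rational(1, 2)))))), 40), 28) = Mul(Add(Mul(3, Add(2, Mul(Rational(-3, 2), Pow(2, Rational(1, 2))))), 40), 28) = Mul(Add(Add(6, Mul(Rational(-9, 2), Pow(2, Rational(1, 2)))), 40), 28) = Mul(Add(46, Mul(Rational(-9, 2), Pow(2, Rational(1, 2)))), 28) = Add(1288, Mul(-126, Pow(2, Rational(1, 2))))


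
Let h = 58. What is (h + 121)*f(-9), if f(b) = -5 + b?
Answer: -2506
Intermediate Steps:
(h + 121)*f(-9) = (58 + 121)*(-5 - 9) = 179*(-14) = -2506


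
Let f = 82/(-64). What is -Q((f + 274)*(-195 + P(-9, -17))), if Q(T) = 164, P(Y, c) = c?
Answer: -164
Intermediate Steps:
f = -41/32 (f = 82*(-1/64) = -41/32 ≈ -1.2813)
-Q((f + 274)*(-195 + P(-9, -17))) = -1*164 = -164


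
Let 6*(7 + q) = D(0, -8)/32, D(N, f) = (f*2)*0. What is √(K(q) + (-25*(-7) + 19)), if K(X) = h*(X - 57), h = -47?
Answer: √3202 ≈ 56.586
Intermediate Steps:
D(N, f) = 0 (D(N, f) = (2*f)*0 = 0)
q = -7 (q = -7 + (0/32)/6 = -7 + (0*(1/32))/6 = -7 + (⅙)*0 = -7 + 0 = -7)
K(X) = 2679 - 47*X (K(X) = -47*(X - 57) = -47*(-57 + X) = 2679 - 47*X)
√(K(q) + (-25*(-7) + 19)) = √((2679 - 47*(-7)) + (-25*(-7) + 19)) = √((2679 + 329) + (175 + 19)) = √(3008 + 194) = √3202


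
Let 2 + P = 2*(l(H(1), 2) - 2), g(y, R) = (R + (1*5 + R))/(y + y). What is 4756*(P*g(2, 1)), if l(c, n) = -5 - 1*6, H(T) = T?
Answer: -233044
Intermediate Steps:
l(c, n) = -11 (l(c, n) = -5 - 6 = -11)
g(y, R) = (5 + 2*R)/(2*y) (g(y, R) = (R + (5 + R))/((2*y)) = (5 + 2*R)*(1/(2*y)) = (5 + 2*R)/(2*y))
P = -28 (P = -2 + 2*(-11 - 2) = -2 + 2*(-13) = -2 - 26 = -28)
4756*(P*g(2, 1)) = 4756*(-28*(5/2 + 1)/2) = 4756*(-14*7/2) = 4756*(-28*7/4) = 4756*(-49) = -233044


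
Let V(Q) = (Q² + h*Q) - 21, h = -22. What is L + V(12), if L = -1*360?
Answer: -501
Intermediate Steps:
V(Q) = -21 + Q² - 22*Q (V(Q) = (Q² - 22*Q) - 21 = -21 + Q² - 22*Q)
L = -360
L + V(12) = -360 + (-21 + 12² - 22*12) = -360 + (-21 + 144 - 264) = -360 - 141 = -501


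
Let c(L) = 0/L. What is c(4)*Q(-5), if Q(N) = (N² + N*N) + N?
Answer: 0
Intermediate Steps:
c(L) = 0
Q(N) = N + 2*N² (Q(N) = (N² + N²) + N = 2*N² + N = N + 2*N²)
c(4)*Q(-5) = 0*(-5*(1 + 2*(-5))) = 0*(-5*(1 - 10)) = 0*(-5*(-9)) = 0*45 = 0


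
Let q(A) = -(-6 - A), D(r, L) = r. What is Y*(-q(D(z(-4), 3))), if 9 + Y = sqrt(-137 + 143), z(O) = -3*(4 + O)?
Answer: 54 - 6*sqrt(6) ≈ 39.303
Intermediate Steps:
z(O) = -12 - 3*O
q(A) = 6 + A
Y = -9 + sqrt(6) (Y = -9 + sqrt(-137 + 143) = -9 + sqrt(6) ≈ -6.5505)
Y*(-q(D(z(-4), 3))) = (-9 + sqrt(6))*(-(6 + (-12 - 3*(-4)))) = (-9 + sqrt(6))*(-(6 + (-12 + 12))) = (-9 + sqrt(6))*(-(6 + 0)) = (-9 + sqrt(6))*(-1*6) = (-9 + sqrt(6))*(-6) = 54 - 6*sqrt(6)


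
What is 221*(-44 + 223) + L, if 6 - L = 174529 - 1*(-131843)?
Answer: -266807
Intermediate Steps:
L = -306366 (L = 6 - (174529 - 1*(-131843)) = 6 - (174529 + 131843) = 6 - 1*306372 = 6 - 306372 = -306366)
221*(-44 + 223) + L = 221*(-44 + 223) - 306366 = 221*179 - 306366 = 39559 - 306366 = -266807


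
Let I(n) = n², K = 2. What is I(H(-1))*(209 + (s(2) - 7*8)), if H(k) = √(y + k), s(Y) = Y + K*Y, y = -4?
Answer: -795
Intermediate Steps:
s(Y) = 3*Y (s(Y) = Y + 2*Y = 3*Y)
H(k) = √(-4 + k)
I(H(-1))*(209 + (s(2) - 7*8)) = (√(-4 - 1))²*(209 + (3*2 - 7*8)) = (√(-5))²*(209 + (6 - 56)) = (I*√5)²*(209 - 50) = -5*159 = -795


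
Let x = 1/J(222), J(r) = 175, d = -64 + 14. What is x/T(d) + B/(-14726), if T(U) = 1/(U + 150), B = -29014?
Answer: 131001/51541 ≈ 2.5417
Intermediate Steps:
d = -50
x = 1/175 ≈ 0.0057143
T(U) = 1/(150 + U)
x/T(d) + B/(-14726) = 1/(175*(1/(150 - 50))) - 29014/(-14726) = 1/(175*(1/100)) - 29014*(-1/14726) = 1/(175*(1/100)) + 14507/7363 = (1/175)*100 + 14507/7363 = 4/7 + 14507/7363 = 131001/51541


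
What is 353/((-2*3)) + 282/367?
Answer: -127859/2202 ≈ -58.065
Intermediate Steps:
353/((-2*3)) + 282/367 = 353/(-6) + 282*(1/367) = 353*(-1/6) + 282/367 = -353/6 + 282/367 = -127859/2202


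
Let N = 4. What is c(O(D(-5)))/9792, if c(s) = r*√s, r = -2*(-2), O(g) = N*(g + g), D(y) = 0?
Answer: 0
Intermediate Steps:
O(g) = 8*g (O(g) = 4*(g + g) = 4*(2*g) = 8*g)
r = 4
c(s) = 4*√s
c(O(D(-5)))/9792 = (4*√(8*0))/9792 = (4*√0)*(1/9792) = (4*0)*(1/9792) = 0*(1/9792) = 0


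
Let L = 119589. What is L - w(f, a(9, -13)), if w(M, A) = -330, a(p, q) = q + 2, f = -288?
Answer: 119919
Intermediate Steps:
a(p, q) = 2 + q
L - w(f, a(9, -13)) = 119589 - 1*(-330) = 119589 + 330 = 119919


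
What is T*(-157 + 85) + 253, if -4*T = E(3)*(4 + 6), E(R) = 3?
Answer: 793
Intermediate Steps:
T = -15/2 (T = -3*(4 + 6)/4 = -3*10/4 = -¼*30 = -15/2 ≈ -7.5000)
T*(-157 + 85) + 253 = -15*(-157 + 85)/2 + 253 = -15/2*(-72) + 253 = 540 + 253 = 793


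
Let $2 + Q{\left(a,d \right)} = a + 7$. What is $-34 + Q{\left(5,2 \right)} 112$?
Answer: $1086$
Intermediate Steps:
$Q{\left(a,d \right)} = 5 + a$ ($Q{\left(a,d \right)} = -2 + \left(a + 7\right) = -2 + \left(7 + a\right) = 5 + a$)
$-34 + Q{\left(5,2 \right)} 112 = -34 + \left(5 + 5\right) 112 = -34 + 10 \cdot 112 = -34 + 1120 = 1086$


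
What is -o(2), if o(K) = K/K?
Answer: -1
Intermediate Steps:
o(K) = 1
-o(2) = -1*1 = -1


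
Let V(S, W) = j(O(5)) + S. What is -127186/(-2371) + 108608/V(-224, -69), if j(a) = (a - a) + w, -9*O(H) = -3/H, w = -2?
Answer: -114382766/267923 ≈ -426.92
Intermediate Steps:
O(H) = 1/(3*H) (O(H) = -(-1)/(3*H) = 1/(3*H))
j(a) = -2 (j(a) = (a - a) - 2 = 0 - 2 = -2)
V(S, W) = -2 + S
-127186/(-2371) + 108608/V(-224, -69) = -127186/(-2371) + 108608/(-2 - 224) = -127186*(-1/2371) + 108608/(-226) = 127186/2371 + 108608*(-1/226) = 127186/2371 - 54304/113 = -114382766/267923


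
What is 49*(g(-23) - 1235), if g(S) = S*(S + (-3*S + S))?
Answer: -86436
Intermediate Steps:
g(S) = -S**2 (g(S) = S*(S - 2*S) = S*(-S) = -S**2)
49*(g(-23) - 1235) = 49*(-1*(-23)**2 - 1235) = 49*(-1*529 - 1235) = 49*(-529 - 1235) = 49*(-1764) = -86436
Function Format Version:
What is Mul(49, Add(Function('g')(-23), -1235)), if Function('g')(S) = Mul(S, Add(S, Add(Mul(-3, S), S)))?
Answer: -86436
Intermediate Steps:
Function('g')(S) = Mul(-1, Pow(S, 2)) (Function('g')(S) = Mul(S, Add(S, Mul(-2, S))) = Mul(S, Mul(-1, S)) = Mul(-1, Pow(S, 2)))
Mul(49, Add(Function('g')(-23), -1235)) = Mul(49, Add(Mul(-1, Pow(-23, 2)), -1235)) = Mul(49, Add(Mul(-1, 529), -1235)) = Mul(49, Add(-529, -1235)) = Mul(49, -1764) = -86436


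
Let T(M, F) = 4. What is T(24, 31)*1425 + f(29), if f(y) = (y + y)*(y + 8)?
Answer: 7846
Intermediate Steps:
f(y) = 2*y*(8 + y) (f(y) = (2*y)*(8 + y) = 2*y*(8 + y))
T(24, 31)*1425 + f(29) = 4*1425 + 2*29*(8 + 29) = 5700 + 2*29*37 = 5700 + 2146 = 7846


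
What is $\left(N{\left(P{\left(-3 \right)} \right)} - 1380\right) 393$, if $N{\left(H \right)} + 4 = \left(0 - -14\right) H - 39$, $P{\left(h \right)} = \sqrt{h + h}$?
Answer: $-559239 + 5502 i \sqrt{6} \approx -5.5924 \cdot 10^{5} + 13477.0 i$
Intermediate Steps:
$P{\left(h \right)} = \sqrt{2} \sqrt{h}$ ($P{\left(h \right)} = \sqrt{2 h} = \sqrt{2} \sqrt{h}$)
$N{\left(H \right)} = -43 + 14 H$ ($N{\left(H \right)} = -4 + \left(\left(0 - -14\right) H - 39\right) = -4 + \left(\left(0 + 14\right) H - 39\right) = -4 + \left(14 H - 39\right) = -4 + \left(-39 + 14 H\right) = -43 + 14 H$)
$\left(N{\left(P{\left(-3 \right)} \right)} - 1380\right) 393 = \left(\left(-43 + 14 \sqrt{2} \sqrt{-3}\right) - 1380\right) 393 = \left(\left(-43 + 14 \sqrt{2} i \sqrt{3}\right) - 1380\right) 393 = \left(\left(-43 + 14 i \sqrt{6}\right) - 1380\right) 393 = \left(-1423 + 14 i \sqrt{6}\right) 393 = -559239 + 5502 i \sqrt{6}$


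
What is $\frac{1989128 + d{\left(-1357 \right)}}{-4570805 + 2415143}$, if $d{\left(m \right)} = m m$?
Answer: $- \frac{1276859}{718554} \approx -1.777$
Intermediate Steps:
$d{\left(m \right)} = m^{2}$
$\frac{1989128 + d{\left(-1357 \right)}}{-4570805 + 2415143} = \frac{1989128 + \left(-1357\right)^{2}}{-4570805 + 2415143} = \frac{1989128 + 1841449}{-2155662} = 3830577 \left(- \frac{1}{2155662}\right) = - \frac{1276859}{718554}$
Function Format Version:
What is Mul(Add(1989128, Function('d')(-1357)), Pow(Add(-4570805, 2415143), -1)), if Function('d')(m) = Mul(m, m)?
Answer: Rational(-1276859, 718554) ≈ -1.7770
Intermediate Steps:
Function('d')(m) = Pow(m, 2)
Mul(Add(1989128, Function('d')(-1357)), Pow(Add(-4570805, 2415143), -1)) = Mul(Add(1989128, Pow(-1357, 2)), Pow(Add(-4570805, 2415143), -1)) = Mul(Add(1989128, 1841449), Pow(-2155662, -1)) = Mul(3830577, Rational(-1, 2155662)) = Rational(-1276859, 718554)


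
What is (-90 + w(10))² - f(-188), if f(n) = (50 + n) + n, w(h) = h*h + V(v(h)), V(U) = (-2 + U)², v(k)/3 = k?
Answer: 630762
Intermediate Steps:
v(k) = 3*k
w(h) = h² + (-2 + 3*h)² (w(h) = h*h + (-2 + 3*h)² = h² + (-2 + 3*h)²)
f(n) = 50 + 2*n
(-90 + w(10))² - f(-188) = (-90 + (10² + (-2 + 3*10)²))² - (50 + 2*(-188)) = (-90 + (100 + (-2 + 30)²))² - (50 - 376) = (-90 + (100 + 28²))² - 1*(-326) = (-90 + (100 + 784))² + 326 = (-90 + 884)² + 326 = 794² + 326 = 630436 + 326 = 630762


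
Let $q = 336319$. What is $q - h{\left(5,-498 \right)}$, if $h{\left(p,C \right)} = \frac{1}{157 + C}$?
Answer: $\frac{114684780}{341} \approx 3.3632 \cdot 10^{5}$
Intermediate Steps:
$q - h{\left(5,-498 \right)} = 336319 - \frac{1}{157 - 498} = 336319 - \frac{1}{-341} = 336319 - - \frac{1}{341} = 336319 + \frac{1}{341} = \frac{114684780}{341}$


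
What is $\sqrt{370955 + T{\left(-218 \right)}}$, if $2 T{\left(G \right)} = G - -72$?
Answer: $\sqrt{370882} \approx 609.0$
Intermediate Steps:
$T{\left(G \right)} = 36 + \frac{G}{2}$ ($T{\left(G \right)} = \frac{G - -72}{2} = \frac{G + 72}{2} = \frac{72 + G}{2} = 36 + \frac{G}{2}$)
$\sqrt{370955 + T{\left(-218 \right)}} = \sqrt{370955 + \left(36 + \frac{1}{2} \left(-218\right)\right)} = \sqrt{370955 + \left(36 - 109\right)} = \sqrt{370955 - 73} = \sqrt{370882}$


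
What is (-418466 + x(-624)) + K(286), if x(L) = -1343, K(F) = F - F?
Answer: -419809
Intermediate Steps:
K(F) = 0
(-418466 + x(-624)) + K(286) = (-418466 - 1343) + 0 = -419809 + 0 = -419809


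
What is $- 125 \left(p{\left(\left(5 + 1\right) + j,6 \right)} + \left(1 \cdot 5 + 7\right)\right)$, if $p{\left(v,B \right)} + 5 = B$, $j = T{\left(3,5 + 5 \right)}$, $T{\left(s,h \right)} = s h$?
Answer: $-1625$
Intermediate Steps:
$T{\left(s,h \right)} = h s$
$j = 30$ ($j = \left(5 + 5\right) 3 = 10 \cdot 3 = 30$)
$p{\left(v,B \right)} = -5 + B$
$- 125 \left(p{\left(\left(5 + 1\right) + j,6 \right)} + \left(1 \cdot 5 + 7\right)\right) = - 125 \left(\left(-5 + 6\right) + \left(1 \cdot 5 + 7\right)\right) = - 125 \left(1 + \left(5 + 7\right)\right) = - 125 \left(1 + 12\right) = \left(-125\right) 13 = -1625$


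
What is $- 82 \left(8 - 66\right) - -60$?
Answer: $4816$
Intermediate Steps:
$- 82 \left(8 - 66\right) - -60 = - 82 \left(8 - 66\right) + 60 = \left(-82\right) \left(-58\right) + 60 = 4756 + 60 = 4816$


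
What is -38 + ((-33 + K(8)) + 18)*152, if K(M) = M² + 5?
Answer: 8170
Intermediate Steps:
K(M) = 5 + M²
-38 + ((-33 + K(8)) + 18)*152 = -38 + ((-33 + (5 + 8²)) + 18)*152 = -38 + ((-33 + (5 + 64)) + 18)*152 = -38 + ((-33 + 69) + 18)*152 = -38 + (36 + 18)*152 = -38 + 54*152 = -38 + 8208 = 8170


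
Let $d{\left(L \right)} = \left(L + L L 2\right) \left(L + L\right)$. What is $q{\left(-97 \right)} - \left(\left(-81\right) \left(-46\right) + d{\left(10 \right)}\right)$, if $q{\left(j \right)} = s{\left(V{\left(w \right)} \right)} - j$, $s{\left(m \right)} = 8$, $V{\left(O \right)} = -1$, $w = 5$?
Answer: $-7821$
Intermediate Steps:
$q{\left(j \right)} = 8 - j$
$d{\left(L \right)} = 2 L \left(L + 2 L^{2}\right)$ ($d{\left(L \right)} = \left(L + L^{2} \cdot 2\right) 2 L = \left(L + 2 L^{2}\right) 2 L = 2 L \left(L + 2 L^{2}\right)$)
$q{\left(-97 \right)} - \left(\left(-81\right) \left(-46\right) + d{\left(10 \right)}\right) = \left(8 - -97\right) - \left(\left(-81\right) \left(-46\right) + 10^{2} \left(2 + 4 \cdot 10\right)\right) = \left(8 + 97\right) - \left(3726 + 100 \left(2 + 40\right)\right) = 105 - \left(3726 + 100 \cdot 42\right) = 105 - \left(3726 + 4200\right) = 105 - 7926 = -7821$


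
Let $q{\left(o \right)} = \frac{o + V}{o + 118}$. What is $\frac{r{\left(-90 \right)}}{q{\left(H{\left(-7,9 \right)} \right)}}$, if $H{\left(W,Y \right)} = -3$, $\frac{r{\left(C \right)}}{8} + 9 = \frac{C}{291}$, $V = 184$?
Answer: $- \frac{830760}{17557} \approx -47.318$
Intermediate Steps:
$r{\left(C \right)} = -72 + \frac{8 C}{291}$ ($r{\left(C \right)} = -72 + 8 \frac{C}{291} = -72 + \frac{8 C}{291}$)
$q{\left(o \right)} = \frac{184 + o}{118 + o}$ ($q{\left(o \right)} = \frac{o + 184}{o + 118} = \frac{184 + o}{118 + o}$)
$\frac{r{\left(-90 \right)}}{q{\left(H{\left(-7,9 \right)} \right)}} = \frac{-72 + \frac{8}{291} \left(-90\right)}{\frac{1}{118 - 3} \left(184 - 3\right)} = \frac{-72 - \frac{240}{97}}{\frac{1}{115} \cdot 181} = - \frac{7224}{97 \cdot \frac{1}{115} \cdot 181} = - \frac{7224}{97 \cdot \frac{181}{115}} = \left(- \frac{7224}{97}\right) \frac{115}{181} = - \frac{830760}{17557}$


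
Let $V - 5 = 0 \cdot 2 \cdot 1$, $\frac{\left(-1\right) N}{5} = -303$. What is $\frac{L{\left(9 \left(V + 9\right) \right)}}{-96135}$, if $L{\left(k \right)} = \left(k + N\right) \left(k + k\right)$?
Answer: $- \frac{137844}{32045} \approx -4.3016$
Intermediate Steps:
$N = 1515$ ($N = \left(-5\right) \left(-303\right) = 1515$)
$V = 5$ ($V = 5 + 0 \cdot 2 \cdot 1 = 5 + 0 \cdot 1 = 5 + 0 = 5$)
$L{\left(k \right)} = 2 k \left(1515 + k\right)$ ($L{\left(k \right)} = \left(k + 1515\right) \left(k + k\right) = \left(1515 + k\right) 2 k = 2 k \left(1515 + k\right)$)
$\frac{L{\left(9 \left(V + 9\right) \right)}}{-96135} = \frac{2 \cdot 9 \left(5 + 9\right) \left(1515 + 9 \left(5 + 9\right)\right)}{-96135} = 2 \cdot 9 \cdot 14 \left(1515 + 9 \cdot 14\right) \left(- \frac{1}{96135}\right) = 2 \cdot 126 \left(1515 + 126\right) \left(- \frac{1}{96135}\right) = 2 \cdot 126 \cdot 1641 \left(- \frac{1}{96135}\right) = 413532 \left(- \frac{1}{96135}\right) = - \frac{137844}{32045}$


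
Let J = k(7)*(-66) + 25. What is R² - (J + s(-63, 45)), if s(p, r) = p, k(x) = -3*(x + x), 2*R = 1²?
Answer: -10935/4 ≈ -2733.8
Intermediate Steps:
R = ½ (R = (½)*1² = (½)*1 = ½ ≈ 0.50000)
k(x) = -6*x
J = 2797 (J = -6*7*(-66) + 25 = -42*(-66) + 25 = 2772 + 25 = 2797)
R² - (J + s(-63, 45)) = (½)² - (2797 - 63) = ¼ - 1*2734 = ¼ - 2734 = -10935/4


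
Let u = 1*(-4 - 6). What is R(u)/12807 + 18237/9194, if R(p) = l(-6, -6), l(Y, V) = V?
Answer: 77835365/39249186 ≈ 1.9831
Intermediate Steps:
u = -10 (u = 1*(-10) = -10)
R(p) = -6
R(u)/12807 + 18237/9194 = -6/12807 + 18237/9194 = -6*1/12807 + 18237*(1/9194) = -2/4269 + 18237/9194 = 77835365/39249186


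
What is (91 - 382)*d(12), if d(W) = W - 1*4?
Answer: -2328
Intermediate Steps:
d(W) = -4 + W (d(W) = W - 4 = -4 + W)
(91 - 382)*d(12) = (91 - 382)*(-4 + 12) = -291*8 = -2328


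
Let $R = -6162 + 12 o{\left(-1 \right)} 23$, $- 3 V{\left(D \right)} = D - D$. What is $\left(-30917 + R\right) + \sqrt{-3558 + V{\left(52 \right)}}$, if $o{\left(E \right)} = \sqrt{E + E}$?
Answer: $-37079 + i \sqrt{3558} + 276 i \sqrt{2} \approx -37079.0 + 449.97 i$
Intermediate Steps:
$V{\left(D \right)} = 0$ ($V{\left(D \right)} = - \frac{D - D}{3} = \left(- \frac{1}{3}\right) 0 = 0$)
$o{\left(E \right)} = \sqrt{2} \sqrt{E}$ ($o{\left(E \right)} = \sqrt{2 E} = \sqrt{2} \sqrt{E}$)
$R = -6162 + 276 i \sqrt{2}$ ($R = -6162 + 12 \sqrt{2} \sqrt{-1} \cdot 23 = -6162 + 12 \sqrt{2} i 23 = -6162 + 12 i \sqrt{2} \cdot 23 = -6162 + 276 i \sqrt{2} \approx -6162.0 + 390.32 i$)
$\left(-30917 + R\right) + \sqrt{-3558 + V{\left(52 \right)}} = \left(-30917 - \left(6162 - 276 i \sqrt{2}\right)\right) + \sqrt{-3558 + 0} = \left(-37079 + 276 i \sqrt{2}\right) + \sqrt{-3558} = \left(-37079 + 276 i \sqrt{2}\right) + i \sqrt{3558} = -37079 + i \sqrt{3558} + 276 i \sqrt{2}$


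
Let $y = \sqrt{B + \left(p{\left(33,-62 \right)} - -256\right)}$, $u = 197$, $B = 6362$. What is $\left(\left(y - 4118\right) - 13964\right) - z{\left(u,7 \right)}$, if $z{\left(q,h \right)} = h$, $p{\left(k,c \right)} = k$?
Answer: $-18089 + 3 \sqrt{739} \approx -18007.0$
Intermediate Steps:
$y = 3 \sqrt{739}$ ($y = \sqrt{6362 + \left(33 - -256\right)} = \sqrt{6362 + \left(33 + 256\right)} = \sqrt{6362 + 289} = \sqrt{6651} = 3 \sqrt{739} \approx 81.554$)
$\left(\left(y - 4118\right) - 13964\right) - z{\left(u,7 \right)} = \left(\left(3 \sqrt{739} - 4118\right) - 13964\right) - 7 = \left(\left(-4118 + 3 \sqrt{739}\right) - 13964\right) - 7 = \left(-18082 + 3 \sqrt{739}\right) - 7 = -18089 + 3 \sqrt{739}$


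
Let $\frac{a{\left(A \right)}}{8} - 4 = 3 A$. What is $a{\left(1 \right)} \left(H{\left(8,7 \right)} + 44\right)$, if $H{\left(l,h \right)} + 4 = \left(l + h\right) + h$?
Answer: $3472$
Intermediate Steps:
$a{\left(A \right)} = 32 + 24 A$ ($a{\left(A \right)} = 32 + 8 \cdot 3 A = 32 + 24 A$)
$H{\left(l,h \right)} = -4 + l + 2 h$ ($H{\left(l,h \right)} = -4 + \left(\left(l + h\right) + h\right) = -4 + \left(\left(h + l\right) + h\right) = -4 + \left(l + 2 h\right) = -4 + l + 2 h$)
$a{\left(1 \right)} \left(H{\left(8,7 \right)} + 44\right) = \left(32 + 24 \cdot 1\right) \left(\left(-4 + 8 + 2 \cdot 7\right) + 44\right) = \left(32 + 24\right) \left(\left(-4 + 8 + 14\right) + 44\right) = 56 \left(18 + 44\right) = 56 \cdot 62 = 3472$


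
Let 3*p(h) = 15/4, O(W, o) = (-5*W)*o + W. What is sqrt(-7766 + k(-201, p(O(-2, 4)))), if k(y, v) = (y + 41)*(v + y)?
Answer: sqrt(24194) ≈ 155.54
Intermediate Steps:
O(W, o) = W - 5*W*o (O(W, o) = -5*W*o + W = W - 5*W*o)
p(h) = 5/4 (p(h) = (15/4)/3 = (15*(1/4))/3 = (1/3)*(15/4) = 5/4)
k(y, v) = (41 + y)*(v + y)
sqrt(-7766 + k(-201, p(O(-2, 4)))) = sqrt(-7766 + ((-201)**2 + 41*(5/4) + 41*(-201) + (5/4)*(-201))) = sqrt(-7766 + (40401 + 205/4 - 8241 - 1005/4)) = sqrt(-7766 + 31960) = sqrt(24194)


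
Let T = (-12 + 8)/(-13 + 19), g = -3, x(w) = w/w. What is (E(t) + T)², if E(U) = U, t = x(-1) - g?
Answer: 100/9 ≈ 11.111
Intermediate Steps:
x(w) = 1
t = 4 (t = 1 - 1*(-3) = 1 + 3 = 4)
T = -⅔ (T = -4/6 = -4*⅙ = -⅔ ≈ -0.66667)
(E(t) + T)² = (4 - ⅔)² = (10/3)² = 100/9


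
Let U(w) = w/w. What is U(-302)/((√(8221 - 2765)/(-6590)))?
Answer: -3295*√341/682 ≈ -89.217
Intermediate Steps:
U(w) = 1
U(-302)/((√(8221 - 2765)/(-6590))) = 1/(√(8221 - 2765)/(-6590)) = 1/(√5456*(-1/6590)) = 1/((4*√341)*(-1/6590)) = 1/(-2*√341/3295) = 1*(-3295*√341/682) = -3295*√341/682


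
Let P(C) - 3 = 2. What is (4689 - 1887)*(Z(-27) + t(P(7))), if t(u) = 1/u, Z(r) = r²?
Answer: 10216092/5 ≈ 2.0432e+6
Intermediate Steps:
P(C) = 5 (P(C) = 3 + 2 = 5)
(4689 - 1887)*(Z(-27) + t(P(7))) = (4689 - 1887)*((-27)² + 1/5) = 2802*(729 + ⅕) = 2802*(3646/5) = 10216092/5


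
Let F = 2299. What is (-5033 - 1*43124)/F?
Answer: -48157/2299 ≈ -20.947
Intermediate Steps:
(-5033 - 1*43124)/F = (-5033 - 1*43124)/2299 = (-5033 - 43124)*(1/2299) = -48157*1/2299 = -48157/2299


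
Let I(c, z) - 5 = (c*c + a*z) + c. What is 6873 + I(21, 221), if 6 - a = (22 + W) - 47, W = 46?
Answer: 4025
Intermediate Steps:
a = -15 (a = 6 - ((22 + 46) - 47) = 6 - (68 - 47) = 6 - 1*21 = 6 - 21 = -15)
I(c, z) = 5 + c + c² - 15*z (I(c, z) = 5 + ((c*c - 15*z) + c) = 5 + ((c² - 15*z) + c) = 5 + (c + c² - 15*z) = 5 + c + c² - 15*z)
6873 + I(21, 221) = 6873 + (5 + 21 + 21² - 15*221) = 6873 + (5 + 21 + 441 - 3315) = 6873 - 2848 = 4025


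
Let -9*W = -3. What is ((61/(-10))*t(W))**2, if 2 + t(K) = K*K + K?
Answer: 182329/2025 ≈ 90.039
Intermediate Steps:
W = 1/3 (W = -1/9*(-3) = 1/3 ≈ 0.33333)
t(K) = -2 + K + K**2 (t(K) = -2 + (K*K + K) = -2 + (K**2 + K) = -2 + (K + K**2) = -2 + K + K**2)
((61/(-10))*t(W))**2 = ((61/(-10))*(-2 + 1/3 + (1/3)**2))**2 = ((61*(-1/10))*(-2 + 1/3 + 1/9))**2 = (-61/10*(-14/9))**2 = (427/45)**2 = 182329/2025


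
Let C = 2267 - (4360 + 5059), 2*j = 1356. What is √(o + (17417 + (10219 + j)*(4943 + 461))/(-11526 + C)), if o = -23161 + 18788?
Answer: I*√291758036658/6226 ≈ 86.757*I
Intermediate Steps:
j = 678 (j = (½)*1356 = 678)
o = -4373
C = -7152 (C = 2267 - 1*9419 = 2267 - 9419 = -7152)
√(o + (17417 + (10219 + j)*(4943 + 461))/(-11526 + C)) = √(-4373 + (17417 + (10219 + 678)*(4943 + 461))/(-11526 - 7152)) = √(-4373 + (17417 + 10897*5404)/(-18678)) = √(-4373 + (17417 + 58887388)*(-1/18678)) = √(-4373 + 58904805*(-1/18678)) = √(-4373 - 19634935/6226) = √(-46861233/6226) = I*√291758036658/6226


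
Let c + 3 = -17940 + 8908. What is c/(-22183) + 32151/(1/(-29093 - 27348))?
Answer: -40254039123118/22183 ≈ -1.8146e+9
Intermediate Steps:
c = -9035 (c = -3 + (-17940 + 8908) = -3 - 9032 = -9035)
c/(-22183) + 32151/(1/(-29093 - 27348)) = -9035/(-22183) + 32151/(1/(-29093 - 27348)) = -9035*(-1/22183) + 32151/(1/(-56441)) = 9035/22183 + 32151/(-1/56441) = 9035/22183 + 32151*(-56441) = 9035/22183 - 1814634591 = -40254039123118/22183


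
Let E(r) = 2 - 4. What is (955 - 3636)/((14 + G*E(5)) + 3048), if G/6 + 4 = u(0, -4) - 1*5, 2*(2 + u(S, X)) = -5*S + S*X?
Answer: -2681/3194 ≈ -0.83939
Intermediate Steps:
u(S, X) = -2 - 5*S/2 + S*X/2 (u(S, X) = -2 + (-5*S + S*X)/2 = -2 + (-5*S/2 + S*X/2) = -2 - 5*S/2 + S*X/2)
G = -66 (G = -24 + 6*((-2 - 5/2*0 + (½)*0*(-4)) - 1*5) = -24 + 6*((-2 + 0 + 0) - 5) = -24 + 6*(-2 - 5) = -24 + 6*(-7) = -24 - 42 = -66)
E(r) = -2
(955 - 3636)/((14 + G*E(5)) + 3048) = (955 - 3636)/((14 - 66*(-2)) + 3048) = -2681/((14 + 132) + 3048) = -2681/(146 + 3048) = -2681/3194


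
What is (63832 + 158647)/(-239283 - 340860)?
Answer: -222479/580143 ≈ -0.38349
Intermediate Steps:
(63832 + 158647)/(-239283 - 340860) = 222479/(-580143) = 222479*(-1/580143) = -222479/580143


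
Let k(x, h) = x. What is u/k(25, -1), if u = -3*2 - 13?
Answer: -19/25 ≈ -0.76000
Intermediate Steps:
u = -19 (u = -6 - 13 = -19)
u/k(25, -1) = -19/25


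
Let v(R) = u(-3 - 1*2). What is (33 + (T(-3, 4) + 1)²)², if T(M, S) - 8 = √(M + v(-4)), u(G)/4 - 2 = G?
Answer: 4941 + 3564*I*√15 ≈ 4941.0 + 13803.0*I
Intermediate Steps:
u(G) = 8 + 4*G
v(R) = -12 (v(R) = 8 + 4*(-3 - 1*2) = 8 + 4*(-3 - 2) = 8 + 4*(-5) = 8 - 20 = -12)
T(M, S) = 8 + √(-12 + M) (T(M, S) = 8 + √(M - 12) = 8 + √(-12 + M))
(33 + (T(-3, 4) + 1)²)² = (33 + ((8 + √(-12 - 3)) + 1)²)² = (33 + ((8 + √(-15)) + 1)²)² = (33 + ((8 + I*√15) + 1)²)² = (33 + (9 + I*√15)²)²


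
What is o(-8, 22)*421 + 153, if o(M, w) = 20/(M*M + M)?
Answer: 4247/14 ≈ 303.36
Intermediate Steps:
o(M, w) = 20/(M + M**2) (o(M, w) = 20/(M**2 + M) = 20/(M + M**2))
o(-8, 22)*421 + 153 = (20/(-8*(1 - 8)))*421 + 153 = (20*(-1/8)/(-7))*421 + 153 = (20*(-1/8)*(-1/7))*421 + 153 = (5/14)*421 + 153 = 2105/14 + 153 = 4247/14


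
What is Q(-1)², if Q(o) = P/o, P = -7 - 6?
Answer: 169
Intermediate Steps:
P = -13
Q(o) = -13/o
Q(-1)² = (-13/(-1))² = (-13*(-1))² = 13² = 169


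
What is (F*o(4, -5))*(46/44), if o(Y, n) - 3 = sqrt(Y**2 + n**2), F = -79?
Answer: -5451/22 - 1817*sqrt(41)/22 ≈ -776.61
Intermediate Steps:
o(Y, n) = 3 + sqrt(Y**2 + n**2)
(F*o(4, -5))*(46/44) = (-79*(3 + sqrt(4**2 + (-5)**2)))*(46/44) = (-79*(3 + sqrt(16 + 25)))*(46*(1/44)) = -79*(3 + sqrt(41))*(23/22) = (-237 - 79*sqrt(41))*(23/22) = -5451/22 - 1817*sqrt(41)/22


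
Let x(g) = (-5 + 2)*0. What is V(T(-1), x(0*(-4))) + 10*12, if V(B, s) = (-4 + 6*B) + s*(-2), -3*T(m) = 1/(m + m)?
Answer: 117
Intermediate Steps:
x(g) = 0 (x(g) = -3*0 = 0)
T(m) = -1/(6*m) (T(m) = -1/(3*(m + m)) = -1/(2*m)/3 = -1/(6*m))
V(B, s) = -4 - 2*s + 6*B (V(B, s) = (-4 + 6*B) - 2*s = -4 - 2*s + 6*B)
V(T(-1), x(0*(-4))) + 10*12 = (-4 - 2*0 + 6*(-⅙/(-1))) + 10*12 = (-4 + 0 + 6*(-⅙*(-1))) + 120 = (-4 + 0 + 6*(⅙)) + 120 = (-4 + 0 + 1) + 120 = -3 + 120 = 117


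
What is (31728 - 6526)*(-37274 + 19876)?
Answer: -438464396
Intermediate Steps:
(31728 - 6526)*(-37274 + 19876) = 25202*(-17398) = -438464396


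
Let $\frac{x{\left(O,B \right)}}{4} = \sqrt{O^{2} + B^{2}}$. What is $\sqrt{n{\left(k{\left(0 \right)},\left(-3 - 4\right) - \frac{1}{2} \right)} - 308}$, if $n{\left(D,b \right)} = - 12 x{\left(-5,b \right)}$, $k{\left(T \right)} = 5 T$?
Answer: $2 \sqrt{-77 - 30 \sqrt{13}} \approx 27.215 i$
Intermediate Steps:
$x{\left(O,B \right)} = 4 \sqrt{B^{2} + O^{2}}$ ($x{\left(O,B \right)} = 4 \sqrt{O^{2} + B^{2}} = 4 \sqrt{B^{2} + O^{2}}$)
$n{\left(D,b \right)} = - 48 \sqrt{25 + b^{2}}$ ($n{\left(D,b \right)} = - 12 \cdot 4 \sqrt{b^{2} + \left(-5\right)^{2}} = - 12 \cdot 4 \sqrt{b^{2} + 25} = - 12 \cdot 4 \sqrt{25 + b^{2}} = - 48 \sqrt{25 + b^{2}}$)
$\sqrt{n{\left(k{\left(0 \right)},\left(-3 - 4\right) - \frac{1}{2} \right)} - 308} = \sqrt{- 48 \sqrt{25 + \left(\left(-3 - 4\right) - \frac{1}{2}\right)^{2}} - 308} = \sqrt{- 48 \sqrt{25 + \left(-7 - \frac{1}{2}\right)^{2}} - 308} = \sqrt{- 48 \sqrt{25 + \left(- \frac{15}{2}\right)^{2}} - 308} = \sqrt{- 48 \sqrt{25 + \frac{225}{4}} - 308} = \sqrt{- 48 \sqrt{\frac{325}{4}} - 308} = \sqrt{- 48 \frac{5 \sqrt{13}}{2} - 308} = \sqrt{- 120 \sqrt{13} - 308} = \sqrt{-308 - 120 \sqrt{13}}$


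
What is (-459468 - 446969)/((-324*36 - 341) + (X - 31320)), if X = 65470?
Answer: -906437/22145 ≈ -40.932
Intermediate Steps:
(-459468 - 446969)/((-324*36 - 341) + (X - 31320)) = (-459468 - 446969)/((-324*36 - 341) + (65470 - 31320)) = -906437/((-11664 - 341) + 34150) = -906437/(-12005 + 34150) = -906437/22145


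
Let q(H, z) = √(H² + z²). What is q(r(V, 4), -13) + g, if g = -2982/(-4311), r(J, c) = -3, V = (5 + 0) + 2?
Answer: 994/1437 + √178 ≈ 14.033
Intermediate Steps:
V = 7 (V = 5 + 2 = 7)
g = 994/1437 (g = -2982*(-1/4311) = 994/1437 ≈ 0.69172)
q(r(V, 4), -13) + g = √((-3)² + (-13)²) + 994/1437 = √(9 + 169) + 994/1437 = √178 + 994/1437 = 994/1437 + √178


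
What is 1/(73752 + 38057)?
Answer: 1/111809 ≈ 8.9438e-6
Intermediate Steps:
1/(73752 + 38057) = 1/111809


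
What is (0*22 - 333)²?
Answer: 110889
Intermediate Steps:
(0*22 - 333)² = (0 - 333)² = (-333)² = 110889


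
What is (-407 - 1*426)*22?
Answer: -18326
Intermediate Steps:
(-407 - 1*426)*22 = (-407 - 426)*22 = -833*22 = -18326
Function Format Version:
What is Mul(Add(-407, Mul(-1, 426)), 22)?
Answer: -18326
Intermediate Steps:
Mul(Add(-407, Mul(-1, 426)), 22) = Mul(Add(-407, -426), 22) = Mul(-833, 22) = -18326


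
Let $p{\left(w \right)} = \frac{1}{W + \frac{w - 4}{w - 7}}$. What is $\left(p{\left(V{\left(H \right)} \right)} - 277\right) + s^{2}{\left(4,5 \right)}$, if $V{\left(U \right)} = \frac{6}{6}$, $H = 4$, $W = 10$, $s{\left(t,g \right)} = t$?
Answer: $- \frac{5479}{21} \approx -260.9$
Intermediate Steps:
$V{\left(U \right)} = 1$ ($V{\left(U \right)} = 6 \cdot \frac{1}{6} = 1$)
$p{\left(w \right)} = \frac{1}{10 + \frac{-4 + w}{-7 + w}}$ ($p{\left(w \right)} = \frac{1}{10 + \frac{w - 4}{w - 7}} = \frac{1}{10 + \frac{-4 + w}{-7 + w}}$)
$\left(p{\left(V{\left(H \right)} \right)} - 277\right) + s^{2}{\left(4,5 \right)} = \left(\frac{-7 + 1}{-74 + 11 \cdot 1} - 277\right) + 4^{2} = \left(\frac{1}{-74 + 11} \left(-6\right) - 277\right) + 16 = \left(\frac{1}{-63} \left(-6\right) - 277\right) + 16 = \left(\left(- \frac{1}{63}\right) \left(-6\right) - 277\right) + 16 = \left(\frac{2}{21} - 277\right) + 16 = - \frac{5815}{21} + 16 = - \frac{5479}{21}$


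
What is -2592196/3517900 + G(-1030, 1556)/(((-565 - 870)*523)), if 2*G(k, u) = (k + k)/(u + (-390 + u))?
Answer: -132388194227664/179665714762975 ≈ -0.73686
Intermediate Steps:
G(k, u) = k/(-390 + 2*u) (G(k, u) = ((k + k)/(u + (-390 + u)))/2 = ((2*k)/(-390 + 2*u))/2 = (2*k/(-390 + 2*u))/2 = k/(-390 + 2*u))
-2592196/3517900 + G(-1030, 1556)/(((-565 - 870)*523)) = -2592196/3517900 + ((½)*(-1030)/(-195 + 1556))/(((-565 - 870)*523)) = -2592196*1/3517900 + ((½)*(-1030)/1361)/((-1435*523)) = -648049/879475 + ((½)*(-1030)*(1/1361))/(-750505) = -648049/879475 - 515/1361*(-1/750505) = -648049/879475 + 103/204287461 = -132388194227664/179665714762975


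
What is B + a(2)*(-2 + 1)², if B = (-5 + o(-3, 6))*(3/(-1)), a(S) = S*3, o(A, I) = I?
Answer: 3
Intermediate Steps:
a(S) = 3*S
B = -3 (B = (-5 + 6)*(3/(-1)) = 1*(3*(-1)) = 1*(-3) = -3)
B + a(2)*(-2 + 1)² = -3 + (3*2)*(-2 + 1)² = -3 + 6*(-1)² = -3 + 6*1 = -3 + 6 = 3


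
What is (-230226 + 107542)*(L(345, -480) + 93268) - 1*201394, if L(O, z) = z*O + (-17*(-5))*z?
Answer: 13879284894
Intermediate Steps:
L(O, z) = 85*z + O*z (L(O, z) = O*z + 85*z = 85*z + O*z)
(-230226 + 107542)*(L(345, -480) + 93268) - 1*201394 = (-230226 + 107542)*(-480*(85 + 345) + 93268) - 1*201394 = -122684*(-480*430 + 93268) - 201394 = -122684*(-206400 + 93268) - 201394 = -122684*(-113132) - 201394 = 13879486288 - 201394 = 13879284894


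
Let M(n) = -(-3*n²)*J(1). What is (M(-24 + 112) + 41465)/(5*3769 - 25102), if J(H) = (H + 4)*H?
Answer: -157625/6257 ≈ -25.192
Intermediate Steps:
J(H) = H*(4 + H) (J(H) = (4 + H)*H = H*(4 + H))
M(n) = 15*n² (M(n) = -(-3*n²)*1*(4 + 1) = -(-3*n²)*1*5 = -(-3*n²)*5 = -(-15)*n² = 15*n²)
(M(-24 + 112) + 41465)/(5*3769 - 25102) = (15*(-24 + 112)² + 41465)/(5*3769 - 25102) = (15*88² + 41465)/(18845 - 25102) = (15*7744 + 41465)/(-6257) = (116160 + 41465)*(-1/6257) = 157625*(-1/6257) = -157625/6257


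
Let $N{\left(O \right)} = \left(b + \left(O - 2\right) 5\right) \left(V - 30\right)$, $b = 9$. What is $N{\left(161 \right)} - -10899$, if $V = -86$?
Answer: $-82365$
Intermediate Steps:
$N{\left(O \right)} = 116 - 580 O$ ($N{\left(O \right)} = \left(9 + \left(O - 2\right) 5\right) \left(-86 - 30\right) = \left(9 + \left(-2 + O\right) 5\right) \left(-116\right) = \left(9 + \left(-10 + 5 O\right)\right) \left(-116\right) = \left(-1 + 5 O\right) \left(-116\right) = 116 - 580 O$)
$N{\left(161 \right)} - -10899 = \left(116 - 93380\right) - -10899 = \left(116 - 93380\right) + 10899 = -93264 + 10899 = -82365$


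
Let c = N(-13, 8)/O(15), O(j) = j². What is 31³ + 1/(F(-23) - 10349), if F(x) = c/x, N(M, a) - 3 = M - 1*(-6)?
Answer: 1595488905986/53556071 ≈ 29791.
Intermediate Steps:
N(M, a) = 9 + M (N(M, a) = 3 + (M - 1*(-6)) = 3 + (M + 6) = 3 + (6 + M) = 9 + M)
c = -4/225 (c = (9 - 13)/(15²) = -4/225 ≈ -0.017778)
F(x) = -4/(225*x)
31³ + 1/(F(-23) - 10349) = 31³ + 1/(-4/225/(-23) - 10349) = 29791 + 1/(-4/225*(-1/23) - 10349) = 29791 + 1/(4/5175 - 10349) = 29791 + 1/(-53556071/5175) = 29791 - 5175/53556071 = 1595488905986/53556071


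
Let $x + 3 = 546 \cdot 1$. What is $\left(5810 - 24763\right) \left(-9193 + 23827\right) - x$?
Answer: $-277358745$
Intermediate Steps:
$x = 543$ ($x = -3 + 546 \cdot 1 = -3 + 546 = 543$)
$\left(5810 - 24763\right) \left(-9193 + 23827\right) - x = \left(5810 - 24763\right) \left(-9193 + 23827\right) - 543 = \left(-18953\right) 14634 - 543 = -277358202 - 543 = -277358745$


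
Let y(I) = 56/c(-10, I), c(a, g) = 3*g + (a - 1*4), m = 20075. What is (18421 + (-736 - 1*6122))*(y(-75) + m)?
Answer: 55477759247/239 ≈ 2.3212e+8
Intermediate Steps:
c(a, g) = -4 + a + 3*g (c(a, g) = 3*g + (a - 4) = 3*g + (-4 + a) = -4 + a + 3*g)
y(I) = 56/(-14 + 3*I) (y(I) = 56/(-4 - 10 + 3*I) = 56/(-14 + 3*I))
(18421 + (-736 - 1*6122))*(y(-75) + m) = (18421 + (-736 - 1*6122))*(56/(-14 + 3*(-75)) + 20075) = (18421 + (-736 - 6122))*(56/(-14 - 225) + 20075) = (18421 - 6858)*(56/(-239) + 20075) = 11563*(56*(-1/239) + 20075) = 11563*(-56/239 + 20075) = 11563*(4797869/239) = 55477759247/239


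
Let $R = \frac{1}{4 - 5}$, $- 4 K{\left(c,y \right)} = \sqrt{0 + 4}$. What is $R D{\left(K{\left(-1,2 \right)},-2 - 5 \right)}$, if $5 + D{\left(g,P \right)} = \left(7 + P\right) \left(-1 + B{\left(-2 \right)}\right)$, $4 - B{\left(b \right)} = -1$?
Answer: $5$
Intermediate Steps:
$K{\left(c,y \right)} = - \frac{1}{2}$ ($K{\left(c,y \right)} = - \frac{\sqrt{0 + 4}}{4} = - \frac{\sqrt{4}}{4} = \left(- \frac{1}{4}\right) 2 = - \frac{1}{2}$)
$B{\left(b \right)} = 5$ ($B{\left(b \right)} = 4 - -1 = 4 + 1 = 5$)
$D{\left(g,P \right)} = 23 + 4 P$ ($D{\left(g,P \right)} = -5 + \left(7 + P\right) \left(-1 + 5\right) = -5 + \left(7 + P\right) 4 = -5 + \left(28 + 4 P\right) = 23 + 4 P$)
$R = -1$ ($R = \frac{1}{-1} = -1$)
$R D{\left(K{\left(-1,2 \right)},-2 - 5 \right)} = - (23 + 4 \left(-2 - 5\right)) = - (23 + 4 \left(-7\right)) = - (23 - 28) = \left(-1\right) \left(-5\right) = 5$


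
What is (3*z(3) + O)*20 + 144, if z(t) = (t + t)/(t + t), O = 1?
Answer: 224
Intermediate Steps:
z(t) = 1 (z(t) = (2*t)/((2*t)) = (2*t)*(1/(2*t)) = 1)
(3*z(3) + O)*20 + 144 = (3*1 + 1)*20 + 144 = (3 + 1)*20 + 144 = 4*20 + 144 = 80 + 144 = 224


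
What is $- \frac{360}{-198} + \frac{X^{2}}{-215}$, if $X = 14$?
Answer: $\frac{2144}{2365} \approx 0.90655$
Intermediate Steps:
$- \frac{360}{-198} + \frac{X^{2}}{-215} = - \frac{360}{-198} + \frac{14^{2}}{-215} = \left(-360\right) \left(- \frac{1}{198}\right) + 196 \left(- \frac{1}{215}\right) = \frac{20}{11} - \frac{196}{215} = \frac{2144}{2365}$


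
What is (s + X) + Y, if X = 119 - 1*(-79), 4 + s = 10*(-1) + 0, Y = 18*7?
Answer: 310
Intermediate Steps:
Y = 126
s = -14 (s = -4 + (10*(-1) + 0) = -4 + (-10 + 0) = -4 - 10 = -14)
X = 198 (X = 119 + 79 = 198)
(s + X) + Y = (-14 + 198) + 126 = 184 + 126 = 310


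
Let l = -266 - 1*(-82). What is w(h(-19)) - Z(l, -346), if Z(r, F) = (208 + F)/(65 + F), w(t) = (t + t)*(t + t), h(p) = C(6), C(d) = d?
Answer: 40326/281 ≈ 143.51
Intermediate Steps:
h(p) = 6
w(t) = 4*t² (w(t) = (2*t)*(2*t) = 4*t²)
l = -184 (l = -266 + 82 = -184)
Z(r, F) = (208 + F)/(65 + F)
w(h(-19)) - Z(l, -346) = 4*6² - (208 - 346)/(65 - 346) = 4*36 - (-138)/(-281) = 144 - (-1)*(-138)/281 = 144 - 1*138/281 = 144 - 138/281 = 40326/281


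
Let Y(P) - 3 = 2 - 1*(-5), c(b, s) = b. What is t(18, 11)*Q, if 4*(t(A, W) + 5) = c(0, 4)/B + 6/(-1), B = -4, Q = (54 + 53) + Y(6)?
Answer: -1521/2 ≈ -760.50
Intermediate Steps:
Y(P) = 10 (Y(P) = 3 + (2 - 1*(-5)) = 3 + (2 + 5) = 3 + 7 = 10)
Q = 117 (Q = (54 + 53) + 10 = 107 + 10 = 117)
t(A, W) = -13/2 (t(A, W) = -5 + (0/(-4) + 6/(-1))/4 = -5 + (0*(-¼) + 6*(-1))/4 = -5 + (0 - 6)/4 = -5 + (¼)*(-6) = -5 - 3/2 = -13/2)
t(18, 11)*Q = -13/2*117 = -1521/2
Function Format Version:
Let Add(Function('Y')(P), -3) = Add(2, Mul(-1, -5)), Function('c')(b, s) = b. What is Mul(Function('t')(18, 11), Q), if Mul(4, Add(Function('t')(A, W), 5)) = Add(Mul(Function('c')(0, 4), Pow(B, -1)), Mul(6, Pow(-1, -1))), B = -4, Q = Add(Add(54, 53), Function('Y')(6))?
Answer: Rational(-1521, 2) ≈ -760.50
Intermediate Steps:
Function('Y')(P) = 10 (Function('Y')(P) = Add(3, Add(2, Mul(-1, -5))) = Add(3, Add(2, 5)) = Add(3, 7) = 10)
Q = 117 (Q = Add(Add(54, 53), 10) = Add(107, 10) = 117)
Function('t')(A, W) = Rational(-13, 2) (Function('t')(A, W) = Add(-5, Mul(Rational(1, 4), Add(Mul(0, Pow(-4, -1)), Mul(6, Pow(-1, -1))))) = Add(-5, Mul(Rational(1, 4), Add(Mul(0, Rational(-1, 4)), Mul(6, -1)))) = Add(-5, Mul(Rational(1, 4), Add(0, -6))) = Add(-5, Mul(Rational(1, 4), -6)) = Add(-5, Rational(-3, 2)) = Rational(-13, 2))
Mul(Function('t')(18, 11), Q) = Mul(Rational(-13, 2), 117) = Rational(-1521, 2)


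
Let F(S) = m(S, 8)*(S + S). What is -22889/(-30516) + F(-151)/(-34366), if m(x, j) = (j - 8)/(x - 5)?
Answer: 22889/30516 ≈ 0.75007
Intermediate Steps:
m(x, j) = (-8 + j)/(-5 + x)
F(S) = 0 (F(S) = ((-8 + 8)/(-5 + S))*(S + S) = (0/(-5 + S))*(2*S) = 0*(2*S) = 0)
-22889/(-30516) + F(-151)/(-34366) = -22889/(-30516) + 0/(-34366) = -22889*(-1/30516) + 0*(-1/34366) = 22889/30516 + 0 = 22889/30516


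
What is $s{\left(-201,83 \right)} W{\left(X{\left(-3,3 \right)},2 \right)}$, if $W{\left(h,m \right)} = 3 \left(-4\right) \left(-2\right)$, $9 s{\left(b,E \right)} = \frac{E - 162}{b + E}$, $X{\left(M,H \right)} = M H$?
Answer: $\frac{316}{177} \approx 1.7853$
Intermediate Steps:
$X{\left(M,H \right)} = H M$
$s{\left(b,E \right)} = \frac{-162 + E}{9 \left(E + b\right)}$ ($s{\left(b,E \right)} = \frac{\left(E - 162\right) \frac{1}{b + E}}{9} = \frac{\left(-162 + E\right) \frac{1}{E + b}}{9} = \frac{\frac{1}{E + b} \left(-162 + E\right)}{9} = \frac{-162 + E}{9 \left(E + b\right)}$)
$W{\left(h,m \right)} = 24$ ($W{\left(h,m \right)} = \left(-12\right) \left(-2\right) = 24$)
$s{\left(-201,83 \right)} W{\left(X{\left(-3,3 \right)},2 \right)} = \frac{-18 + \frac{1}{9} \cdot 83}{83 - 201} \cdot 24 = \frac{-18 + \frac{83}{9}}{-118} \cdot 24 = \left(- \frac{1}{118}\right) \left(- \frac{79}{9}\right) 24 = \frac{79}{1062} \cdot 24 = \frac{316}{177}$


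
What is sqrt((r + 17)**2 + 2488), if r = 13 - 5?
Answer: sqrt(3113) ≈ 55.794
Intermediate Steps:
r = 8
sqrt((r + 17)**2 + 2488) = sqrt((8 + 17)**2 + 2488) = sqrt(25**2 + 2488) = sqrt(625 + 2488) = sqrt(3113)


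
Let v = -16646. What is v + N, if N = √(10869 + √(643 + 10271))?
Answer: -16646 + √(10869 + √10914) ≈ -16541.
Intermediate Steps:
N = √(10869 + √10914) ≈ 104.75
v + N = -16646 + √(10869 + √10914)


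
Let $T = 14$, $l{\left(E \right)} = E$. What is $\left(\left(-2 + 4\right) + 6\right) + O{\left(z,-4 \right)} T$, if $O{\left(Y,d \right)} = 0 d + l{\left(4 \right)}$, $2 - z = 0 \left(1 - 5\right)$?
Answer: $64$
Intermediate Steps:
$z = 2$ ($z = 2 - 0 \left(1 - 5\right) = 2 - 0 \left(-4\right) = 2 - 0 = 2 + 0 = 2$)
$O{\left(Y,d \right)} = 4$ ($O{\left(Y,d \right)} = 0 d + 4 = 0 + 4 = 4$)
$\left(\left(-2 + 4\right) + 6\right) + O{\left(z,-4 \right)} T = \left(\left(-2 + 4\right) + 6\right) + 4 \cdot 14 = \left(2 + 6\right) + 56 = 8 + 56 = 64$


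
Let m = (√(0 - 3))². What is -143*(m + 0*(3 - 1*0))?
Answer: 429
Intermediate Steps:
m = -3 (m = (√(-3))² = (I*√3)² = -3)
-143*(m + 0*(3 - 1*0)) = -143*(-3 + 0*(3 - 1*0)) = -143*(-3 + 0*(3 + 0)) = -143*(-3 + 0*3) = -143*(-3 + 0) = -143*(-3) = 429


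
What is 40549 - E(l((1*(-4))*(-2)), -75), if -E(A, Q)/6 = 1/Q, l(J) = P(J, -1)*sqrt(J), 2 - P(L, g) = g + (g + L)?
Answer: 1013723/25 ≈ 40549.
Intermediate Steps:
P(L, g) = 2 - L - 2*g (P(L, g) = 2 - (g + (g + L)) = 2 - (g + (L + g)) = 2 - (L + 2*g) = 2 + (-L - 2*g) = 2 - L - 2*g)
l(J) = sqrt(J)*(4 - J) (l(J) = (2 - J - 2*(-1))*sqrt(J) = (2 - J + 2)*sqrt(J) = (4 - J)*sqrt(J) = sqrt(J)*(4 - J))
E(A, Q) = -6/Q
40549 - E(l((1*(-4))*(-2)), -75) = 40549 - (-6)/(-75) = 40549 - (-6)*(-1)/75 = 40549 - 1*2/25 = 40549 - 2/25 = 1013723/25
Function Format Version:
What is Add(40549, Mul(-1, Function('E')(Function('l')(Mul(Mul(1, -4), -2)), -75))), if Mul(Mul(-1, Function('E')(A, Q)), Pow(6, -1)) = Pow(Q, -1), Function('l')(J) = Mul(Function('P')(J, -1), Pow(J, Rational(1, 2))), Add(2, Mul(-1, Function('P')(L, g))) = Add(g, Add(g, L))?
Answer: Rational(1013723, 25) ≈ 40549.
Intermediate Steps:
Function('P')(L, g) = Add(2, Mul(-1, L), Mul(-2, g)) (Function('P')(L, g) = Add(2, Mul(-1, Add(g, Add(g, L)))) = Add(2, Mul(-1, Add(g, Add(L, g)))) = Add(2, Mul(-1, Add(L, Mul(2, g)))) = Add(2, Add(Mul(-1, L), Mul(-2, g))) = Add(2, Mul(-1, L), Mul(-2, g)))
Function('l')(J) = Mul(Pow(J, Rational(1, 2)), Add(4, Mul(-1, J))) (Function('l')(J) = Mul(Add(2, Mul(-1, J), Mul(-2, -1)), Pow(J, Rational(1, 2))) = Mul(Add(2, Mul(-1, J), 2), Pow(J, Rational(1, 2))) = Mul(Add(4, Mul(-1, J)), Pow(J, Rational(1, 2))) = Mul(Pow(J, Rational(1, 2)), Add(4, Mul(-1, J))))
Function('E')(A, Q) = Mul(-6, Pow(Q, -1))
Add(40549, Mul(-1, Function('E')(Function('l')(Mul(Mul(1, -4), -2)), -75))) = Add(40549, Mul(-1, Mul(-6, Pow(-75, -1)))) = Add(40549, Mul(-1, Mul(-6, Rational(-1, 75)))) = Add(40549, Mul(-1, Rational(2, 25))) = Add(40549, Rational(-2, 25)) = Rational(1013723, 25)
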